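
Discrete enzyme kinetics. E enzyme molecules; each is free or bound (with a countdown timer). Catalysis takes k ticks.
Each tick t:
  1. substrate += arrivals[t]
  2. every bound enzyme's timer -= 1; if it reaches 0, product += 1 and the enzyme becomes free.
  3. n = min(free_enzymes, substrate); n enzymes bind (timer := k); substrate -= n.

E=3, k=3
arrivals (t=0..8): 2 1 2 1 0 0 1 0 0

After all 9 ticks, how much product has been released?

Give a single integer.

t=0: arr=2 -> substrate=0 bound=2 product=0
t=1: arr=1 -> substrate=0 bound=3 product=0
t=2: arr=2 -> substrate=2 bound=3 product=0
t=3: arr=1 -> substrate=1 bound=3 product=2
t=4: arr=0 -> substrate=0 bound=3 product=3
t=5: arr=0 -> substrate=0 bound=3 product=3
t=6: arr=1 -> substrate=0 bound=2 product=5
t=7: arr=0 -> substrate=0 bound=1 product=6
t=8: arr=0 -> substrate=0 bound=1 product=6

Answer: 6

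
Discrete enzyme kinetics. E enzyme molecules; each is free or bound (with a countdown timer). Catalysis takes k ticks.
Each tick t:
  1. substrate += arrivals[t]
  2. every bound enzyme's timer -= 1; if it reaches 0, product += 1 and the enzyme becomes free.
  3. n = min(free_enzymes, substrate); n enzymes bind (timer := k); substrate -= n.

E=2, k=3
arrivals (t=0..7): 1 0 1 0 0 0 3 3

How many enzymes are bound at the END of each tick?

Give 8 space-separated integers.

t=0: arr=1 -> substrate=0 bound=1 product=0
t=1: arr=0 -> substrate=0 bound=1 product=0
t=2: arr=1 -> substrate=0 bound=2 product=0
t=3: arr=0 -> substrate=0 bound=1 product=1
t=4: arr=0 -> substrate=0 bound=1 product=1
t=5: arr=0 -> substrate=0 bound=0 product=2
t=6: arr=3 -> substrate=1 bound=2 product=2
t=7: arr=3 -> substrate=4 bound=2 product=2

Answer: 1 1 2 1 1 0 2 2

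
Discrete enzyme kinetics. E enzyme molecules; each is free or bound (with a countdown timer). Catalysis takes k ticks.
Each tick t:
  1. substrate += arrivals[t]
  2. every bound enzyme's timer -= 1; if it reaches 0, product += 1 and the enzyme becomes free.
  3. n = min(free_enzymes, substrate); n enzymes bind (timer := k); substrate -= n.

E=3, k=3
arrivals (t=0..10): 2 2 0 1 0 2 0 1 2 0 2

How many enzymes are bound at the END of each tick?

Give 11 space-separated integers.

Answer: 2 3 3 3 2 3 2 3 3 3 3

Derivation:
t=0: arr=2 -> substrate=0 bound=2 product=0
t=1: arr=2 -> substrate=1 bound=3 product=0
t=2: arr=0 -> substrate=1 bound=3 product=0
t=3: arr=1 -> substrate=0 bound=3 product=2
t=4: arr=0 -> substrate=0 bound=2 product=3
t=5: arr=2 -> substrate=1 bound=3 product=3
t=6: arr=0 -> substrate=0 bound=2 product=5
t=7: arr=1 -> substrate=0 bound=3 product=5
t=8: arr=2 -> substrate=1 bound=3 product=6
t=9: arr=0 -> substrate=0 bound=3 product=7
t=10: arr=2 -> substrate=1 bound=3 product=8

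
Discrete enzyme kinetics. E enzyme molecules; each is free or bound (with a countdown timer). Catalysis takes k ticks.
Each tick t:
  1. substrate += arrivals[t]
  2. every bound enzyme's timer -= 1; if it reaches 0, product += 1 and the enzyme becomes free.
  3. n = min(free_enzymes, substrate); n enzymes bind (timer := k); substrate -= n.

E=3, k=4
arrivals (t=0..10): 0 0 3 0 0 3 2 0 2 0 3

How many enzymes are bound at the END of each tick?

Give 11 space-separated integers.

Answer: 0 0 3 3 3 3 3 3 3 3 3

Derivation:
t=0: arr=0 -> substrate=0 bound=0 product=0
t=1: arr=0 -> substrate=0 bound=0 product=0
t=2: arr=3 -> substrate=0 bound=3 product=0
t=3: arr=0 -> substrate=0 bound=3 product=0
t=4: arr=0 -> substrate=0 bound=3 product=0
t=5: arr=3 -> substrate=3 bound=3 product=0
t=6: arr=2 -> substrate=2 bound=3 product=3
t=7: arr=0 -> substrate=2 bound=3 product=3
t=8: arr=2 -> substrate=4 bound=3 product=3
t=9: arr=0 -> substrate=4 bound=3 product=3
t=10: arr=3 -> substrate=4 bound=3 product=6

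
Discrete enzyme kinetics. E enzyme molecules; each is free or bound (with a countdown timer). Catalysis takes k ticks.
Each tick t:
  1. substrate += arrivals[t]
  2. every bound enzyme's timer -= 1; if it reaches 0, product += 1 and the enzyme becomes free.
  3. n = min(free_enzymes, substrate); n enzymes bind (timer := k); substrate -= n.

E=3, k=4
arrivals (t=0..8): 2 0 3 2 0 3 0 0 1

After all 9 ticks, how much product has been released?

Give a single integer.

t=0: arr=2 -> substrate=0 bound=2 product=0
t=1: arr=0 -> substrate=0 bound=2 product=0
t=2: arr=3 -> substrate=2 bound=3 product=0
t=3: arr=2 -> substrate=4 bound=3 product=0
t=4: arr=0 -> substrate=2 bound=3 product=2
t=5: arr=3 -> substrate=5 bound=3 product=2
t=6: arr=0 -> substrate=4 bound=3 product=3
t=7: arr=0 -> substrate=4 bound=3 product=3
t=8: arr=1 -> substrate=3 bound=3 product=5

Answer: 5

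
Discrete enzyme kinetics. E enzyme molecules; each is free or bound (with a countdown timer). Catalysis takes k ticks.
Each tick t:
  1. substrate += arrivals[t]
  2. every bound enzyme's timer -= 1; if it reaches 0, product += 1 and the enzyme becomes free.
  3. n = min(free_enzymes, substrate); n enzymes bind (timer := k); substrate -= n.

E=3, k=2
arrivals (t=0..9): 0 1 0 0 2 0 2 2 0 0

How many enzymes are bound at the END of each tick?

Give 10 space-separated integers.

t=0: arr=0 -> substrate=0 bound=0 product=0
t=1: arr=1 -> substrate=0 bound=1 product=0
t=2: arr=0 -> substrate=0 bound=1 product=0
t=3: arr=0 -> substrate=0 bound=0 product=1
t=4: arr=2 -> substrate=0 bound=2 product=1
t=5: arr=0 -> substrate=0 bound=2 product=1
t=6: arr=2 -> substrate=0 bound=2 product=3
t=7: arr=2 -> substrate=1 bound=3 product=3
t=8: arr=0 -> substrate=0 bound=2 product=5
t=9: arr=0 -> substrate=0 bound=1 product=6

Answer: 0 1 1 0 2 2 2 3 2 1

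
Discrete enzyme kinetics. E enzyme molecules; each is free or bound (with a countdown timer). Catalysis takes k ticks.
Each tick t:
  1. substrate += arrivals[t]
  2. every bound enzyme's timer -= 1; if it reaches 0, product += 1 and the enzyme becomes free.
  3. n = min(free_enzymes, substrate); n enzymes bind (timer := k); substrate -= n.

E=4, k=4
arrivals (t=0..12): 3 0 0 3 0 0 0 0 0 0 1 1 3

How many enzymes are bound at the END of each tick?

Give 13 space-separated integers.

Answer: 3 3 3 4 3 3 3 2 0 0 1 2 4

Derivation:
t=0: arr=3 -> substrate=0 bound=3 product=0
t=1: arr=0 -> substrate=0 bound=3 product=0
t=2: arr=0 -> substrate=0 bound=3 product=0
t=3: arr=3 -> substrate=2 bound=4 product=0
t=4: arr=0 -> substrate=0 bound=3 product=3
t=5: arr=0 -> substrate=0 bound=3 product=3
t=6: arr=0 -> substrate=0 bound=3 product=3
t=7: arr=0 -> substrate=0 bound=2 product=4
t=8: arr=0 -> substrate=0 bound=0 product=6
t=9: arr=0 -> substrate=0 bound=0 product=6
t=10: arr=1 -> substrate=0 bound=1 product=6
t=11: arr=1 -> substrate=0 bound=2 product=6
t=12: arr=3 -> substrate=1 bound=4 product=6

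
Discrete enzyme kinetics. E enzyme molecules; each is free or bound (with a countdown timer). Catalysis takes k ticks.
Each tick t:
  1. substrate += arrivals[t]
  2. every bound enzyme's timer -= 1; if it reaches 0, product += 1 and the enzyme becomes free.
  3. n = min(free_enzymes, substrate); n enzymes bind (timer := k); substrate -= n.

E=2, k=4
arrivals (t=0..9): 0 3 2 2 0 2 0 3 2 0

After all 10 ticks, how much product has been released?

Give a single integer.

Answer: 4

Derivation:
t=0: arr=0 -> substrate=0 bound=0 product=0
t=1: arr=3 -> substrate=1 bound=2 product=0
t=2: arr=2 -> substrate=3 bound=2 product=0
t=3: arr=2 -> substrate=5 bound=2 product=0
t=4: arr=0 -> substrate=5 bound=2 product=0
t=5: arr=2 -> substrate=5 bound=2 product=2
t=6: arr=0 -> substrate=5 bound=2 product=2
t=7: arr=3 -> substrate=8 bound=2 product=2
t=8: arr=2 -> substrate=10 bound=2 product=2
t=9: arr=0 -> substrate=8 bound=2 product=4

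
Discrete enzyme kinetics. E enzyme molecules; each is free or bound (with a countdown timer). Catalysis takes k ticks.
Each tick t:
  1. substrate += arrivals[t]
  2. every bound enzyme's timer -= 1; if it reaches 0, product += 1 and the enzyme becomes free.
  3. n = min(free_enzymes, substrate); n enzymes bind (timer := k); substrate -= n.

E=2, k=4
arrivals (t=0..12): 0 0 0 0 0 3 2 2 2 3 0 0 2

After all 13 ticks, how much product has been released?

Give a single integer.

t=0: arr=0 -> substrate=0 bound=0 product=0
t=1: arr=0 -> substrate=0 bound=0 product=0
t=2: arr=0 -> substrate=0 bound=0 product=0
t=3: arr=0 -> substrate=0 bound=0 product=0
t=4: arr=0 -> substrate=0 bound=0 product=0
t=5: arr=3 -> substrate=1 bound=2 product=0
t=6: arr=2 -> substrate=3 bound=2 product=0
t=7: arr=2 -> substrate=5 bound=2 product=0
t=8: arr=2 -> substrate=7 bound=2 product=0
t=9: arr=3 -> substrate=8 bound=2 product=2
t=10: arr=0 -> substrate=8 bound=2 product=2
t=11: arr=0 -> substrate=8 bound=2 product=2
t=12: arr=2 -> substrate=10 bound=2 product=2

Answer: 2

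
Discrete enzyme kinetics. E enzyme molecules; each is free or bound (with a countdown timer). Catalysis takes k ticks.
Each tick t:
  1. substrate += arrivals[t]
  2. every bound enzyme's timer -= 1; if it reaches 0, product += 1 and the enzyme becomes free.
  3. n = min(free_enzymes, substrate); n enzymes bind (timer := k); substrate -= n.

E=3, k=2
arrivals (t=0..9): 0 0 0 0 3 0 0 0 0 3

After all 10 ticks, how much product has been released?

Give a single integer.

Answer: 3

Derivation:
t=0: arr=0 -> substrate=0 bound=0 product=0
t=1: arr=0 -> substrate=0 bound=0 product=0
t=2: arr=0 -> substrate=0 bound=0 product=0
t=3: arr=0 -> substrate=0 bound=0 product=0
t=4: arr=3 -> substrate=0 bound=3 product=0
t=5: arr=0 -> substrate=0 bound=3 product=0
t=6: arr=0 -> substrate=0 bound=0 product=3
t=7: arr=0 -> substrate=0 bound=0 product=3
t=8: arr=0 -> substrate=0 bound=0 product=3
t=9: arr=3 -> substrate=0 bound=3 product=3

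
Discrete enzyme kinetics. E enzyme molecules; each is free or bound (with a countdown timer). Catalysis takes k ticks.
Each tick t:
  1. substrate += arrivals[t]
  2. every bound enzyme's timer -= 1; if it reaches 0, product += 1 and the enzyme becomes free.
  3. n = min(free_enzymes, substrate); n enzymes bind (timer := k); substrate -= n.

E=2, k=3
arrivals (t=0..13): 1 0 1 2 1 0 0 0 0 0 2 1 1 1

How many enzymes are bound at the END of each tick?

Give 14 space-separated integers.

t=0: arr=1 -> substrate=0 bound=1 product=0
t=1: arr=0 -> substrate=0 bound=1 product=0
t=2: arr=1 -> substrate=0 bound=2 product=0
t=3: arr=2 -> substrate=1 bound=2 product=1
t=4: arr=1 -> substrate=2 bound=2 product=1
t=5: arr=0 -> substrate=1 bound=2 product=2
t=6: arr=0 -> substrate=0 bound=2 product=3
t=7: arr=0 -> substrate=0 bound=2 product=3
t=8: arr=0 -> substrate=0 bound=1 product=4
t=9: arr=0 -> substrate=0 bound=0 product=5
t=10: arr=2 -> substrate=0 bound=2 product=5
t=11: arr=1 -> substrate=1 bound=2 product=5
t=12: arr=1 -> substrate=2 bound=2 product=5
t=13: arr=1 -> substrate=1 bound=2 product=7

Answer: 1 1 2 2 2 2 2 2 1 0 2 2 2 2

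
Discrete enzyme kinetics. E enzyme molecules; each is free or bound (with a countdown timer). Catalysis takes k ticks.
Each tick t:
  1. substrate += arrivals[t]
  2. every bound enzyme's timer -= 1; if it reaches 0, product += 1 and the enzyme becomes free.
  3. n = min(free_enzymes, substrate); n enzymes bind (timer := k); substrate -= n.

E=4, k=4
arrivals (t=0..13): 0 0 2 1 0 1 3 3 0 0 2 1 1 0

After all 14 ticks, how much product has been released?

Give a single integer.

t=0: arr=0 -> substrate=0 bound=0 product=0
t=1: arr=0 -> substrate=0 bound=0 product=0
t=2: arr=2 -> substrate=0 bound=2 product=0
t=3: arr=1 -> substrate=0 bound=3 product=0
t=4: arr=0 -> substrate=0 bound=3 product=0
t=5: arr=1 -> substrate=0 bound=4 product=0
t=6: arr=3 -> substrate=1 bound=4 product=2
t=7: arr=3 -> substrate=3 bound=4 product=3
t=8: arr=0 -> substrate=3 bound=4 product=3
t=9: arr=0 -> substrate=2 bound=4 product=4
t=10: arr=2 -> substrate=2 bound=4 product=6
t=11: arr=1 -> substrate=2 bound=4 product=7
t=12: arr=1 -> substrate=3 bound=4 product=7
t=13: arr=0 -> substrate=2 bound=4 product=8

Answer: 8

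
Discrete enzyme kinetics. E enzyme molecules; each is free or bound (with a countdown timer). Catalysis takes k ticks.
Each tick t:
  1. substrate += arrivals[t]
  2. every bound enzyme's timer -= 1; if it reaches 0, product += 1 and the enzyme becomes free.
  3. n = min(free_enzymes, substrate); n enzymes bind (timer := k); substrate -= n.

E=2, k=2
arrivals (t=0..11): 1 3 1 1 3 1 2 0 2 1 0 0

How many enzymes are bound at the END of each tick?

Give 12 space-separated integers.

Answer: 1 2 2 2 2 2 2 2 2 2 2 2

Derivation:
t=0: arr=1 -> substrate=0 bound=1 product=0
t=1: arr=3 -> substrate=2 bound=2 product=0
t=2: arr=1 -> substrate=2 bound=2 product=1
t=3: arr=1 -> substrate=2 bound=2 product=2
t=4: arr=3 -> substrate=4 bound=2 product=3
t=5: arr=1 -> substrate=4 bound=2 product=4
t=6: arr=2 -> substrate=5 bound=2 product=5
t=7: arr=0 -> substrate=4 bound=2 product=6
t=8: arr=2 -> substrate=5 bound=2 product=7
t=9: arr=1 -> substrate=5 bound=2 product=8
t=10: arr=0 -> substrate=4 bound=2 product=9
t=11: arr=0 -> substrate=3 bound=2 product=10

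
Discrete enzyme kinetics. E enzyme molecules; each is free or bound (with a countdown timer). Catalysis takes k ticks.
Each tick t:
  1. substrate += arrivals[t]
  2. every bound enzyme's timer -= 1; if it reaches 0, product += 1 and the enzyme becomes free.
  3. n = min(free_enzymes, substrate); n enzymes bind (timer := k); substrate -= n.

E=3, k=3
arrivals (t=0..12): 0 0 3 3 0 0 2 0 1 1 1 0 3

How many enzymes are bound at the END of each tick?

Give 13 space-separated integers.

Answer: 0 0 3 3 3 3 3 3 3 3 3 2 3

Derivation:
t=0: arr=0 -> substrate=0 bound=0 product=0
t=1: arr=0 -> substrate=0 bound=0 product=0
t=2: arr=3 -> substrate=0 bound=3 product=0
t=3: arr=3 -> substrate=3 bound=3 product=0
t=4: arr=0 -> substrate=3 bound=3 product=0
t=5: arr=0 -> substrate=0 bound=3 product=3
t=6: arr=2 -> substrate=2 bound=3 product=3
t=7: arr=0 -> substrate=2 bound=3 product=3
t=8: arr=1 -> substrate=0 bound=3 product=6
t=9: arr=1 -> substrate=1 bound=3 product=6
t=10: arr=1 -> substrate=2 bound=3 product=6
t=11: arr=0 -> substrate=0 bound=2 product=9
t=12: arr=3 -> substrate=2 bound=3 product=9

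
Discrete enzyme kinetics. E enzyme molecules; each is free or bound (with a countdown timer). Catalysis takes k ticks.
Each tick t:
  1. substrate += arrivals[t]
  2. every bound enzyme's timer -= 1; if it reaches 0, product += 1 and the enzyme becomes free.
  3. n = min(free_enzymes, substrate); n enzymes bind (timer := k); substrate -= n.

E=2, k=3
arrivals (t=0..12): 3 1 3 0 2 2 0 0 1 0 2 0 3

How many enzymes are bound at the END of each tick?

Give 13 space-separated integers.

Answer: 2 2 2 2 2 2 2 2 2 2 2 2 2

Derivation:
t=0: arr=3 -> substrate=1 bound=2 product=0
t=1: arr=1 -> substrate=2 bound=2 product=0
t=2: arr=3 -> substrate=5 bound=2 product=0
t=3: arr=0 -> substrate=3 bound=2 product=2
t=4: arr=2 -> substrate=5 bound=2 product=2
t=5: arr=2 -> substrate=7 bound=2 product=2
t=6: arr=0 -> substrate=5 bound=2 product=4
t=7: arr=0 -> substrate=5 bound=2 product=4
t=8: arr=1 -> substrate=6 bound=2 product=4
t=9: arr=0 -> substrate=4 bound=2 product=6
t=10: arr=2 -> substrate=6 bound=2 product=6
t=11: arr=0 -> substrate=6 bound=2 product=6
t=12: arr=3 -> substrate=7 bound=2 product=8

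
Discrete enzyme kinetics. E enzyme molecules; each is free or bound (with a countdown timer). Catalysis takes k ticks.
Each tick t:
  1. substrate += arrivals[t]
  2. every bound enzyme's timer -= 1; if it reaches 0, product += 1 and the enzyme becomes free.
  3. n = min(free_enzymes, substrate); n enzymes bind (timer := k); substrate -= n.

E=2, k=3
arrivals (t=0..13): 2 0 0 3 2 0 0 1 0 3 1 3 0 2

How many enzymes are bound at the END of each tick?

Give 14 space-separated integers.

Answer: 2 2 2 2 2 2 2 2 2 2 2 2 2 2

Derivation:
t=0: arr=2 -> substrate=0 bound=2 product=0
t=1: arr=0 -> substrate=0 bound=2 product=0
t=2: arr=0 -> substrate=0 bound=2 product=0
t=3: arr=3 -> substrate=1 bound=2 product=2
t=4: arr=2 -> substrate=3 bound=2 product=2
t=5: arr=0 -> substrate=3 bound=2 product=2
t=6: arr=0 -> substrate=1 bound=2 product=4
t=7: arr=1 -> substrate=2 bound=2 product=4
t=8: arr=0 -> substrate=2 bound=2 product=4
t=9: arr=3 -> substrate=3 bound=2 product=6
t=10: arr=1 -> substrate=4 bound=2 product=6
t=11: arr=3 -> substrate=7 bound=2 product=6
t=12: arr=0 -> substrate=5 bound=2 product=8
t=13: arr=2 -> substrate=7 bound=2 product=8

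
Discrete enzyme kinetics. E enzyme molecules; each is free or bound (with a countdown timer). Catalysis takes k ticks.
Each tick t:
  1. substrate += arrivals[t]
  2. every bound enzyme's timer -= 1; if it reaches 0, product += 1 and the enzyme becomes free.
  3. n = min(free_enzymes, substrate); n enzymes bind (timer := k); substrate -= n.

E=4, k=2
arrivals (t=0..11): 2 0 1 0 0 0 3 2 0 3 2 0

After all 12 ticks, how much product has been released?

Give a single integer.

t=0: arr=2 -> substrate=0 bound=2 product=0
t=1: arr=0 -> substrate=0 bound=2 product=0
t=2: arr=1 -> substrate=0 bound=1 product=2
t=3: arr=0 -> substrate=0 bound=1 product=2
t=4: arr=0 -> substrate=0 bound=0 product=3
t=5: arr=0 -> substrate=0 bound=0 product=3
t=6: arr=3 -> substrate=0 bound=3 product=3
t=7: arr=2 -> substrate=1 bound=4 product=3
t=8: arr=0 -> substrate=0 bound=2 product=6
t=9: arr=3 -> substrate=0 bound=4 product=7
t=10: arr=2 -> substrate=1 bound=4 product=8
t=11: arr=0 -> substrate=0 bound=2 product=11

Answer: 11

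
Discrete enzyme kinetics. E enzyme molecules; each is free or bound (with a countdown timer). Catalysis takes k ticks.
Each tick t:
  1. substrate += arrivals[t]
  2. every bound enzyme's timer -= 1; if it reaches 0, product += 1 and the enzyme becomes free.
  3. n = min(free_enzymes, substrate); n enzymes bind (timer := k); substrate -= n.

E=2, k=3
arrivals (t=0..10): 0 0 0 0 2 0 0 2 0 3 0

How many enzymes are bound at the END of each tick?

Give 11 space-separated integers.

t=0: arr=0 -> substrate=0 bound=0 product=0
t=1: arr=0 -> substrate=0 bound=0 product=0
t=2: arr=0 -> substrate=0 bound=0 product=0
t=3: arr=0 -> substrate=0 bound=0 product=0
t=4: arr=2 -> substrate=0 bound=2 product=0
t=5: arr=0 -> substrate=0 bound=2 product=0
t=6: arr=0 -> substrate=0 bound=2 product=0
t=7: arr=2 -> substrate=0 bound=2 product=2
t=8: arr=0 -> substrate=0 bound=2 product=2
t=9: arr=3 -> substrate=3 bound=2 product=2
t=10: arr=0 -> substrate=1 bound=2 product=4

Answer: 0 0 0 0 2 2 2 2 2 2 2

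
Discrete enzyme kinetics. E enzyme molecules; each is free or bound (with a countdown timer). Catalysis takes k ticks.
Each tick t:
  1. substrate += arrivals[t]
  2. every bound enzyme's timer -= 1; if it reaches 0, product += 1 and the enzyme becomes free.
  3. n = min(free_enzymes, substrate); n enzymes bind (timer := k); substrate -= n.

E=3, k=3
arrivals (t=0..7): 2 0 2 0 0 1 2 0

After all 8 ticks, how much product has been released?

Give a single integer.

Answer: 4

Derivation:
t=0: arr=2 -> substrate=0 bound=2 product=0
t=1: arr=0 -> substrate=0 bound=2 product=0
t=2: arr=2 -> substrate=1 bound=3 product=0
t=3: arr=0 -> substrate=0 bound=2 product=2
t=4: arr=0 -> substrate=0 bound=2 product=2
t=5: arr=1 -> substrate=0 bound=2 product=3
t=6: arr=2 -> substrate=0 bound=3 product=4
t=7: arr=0 -> substrate=0 bound=3 product=4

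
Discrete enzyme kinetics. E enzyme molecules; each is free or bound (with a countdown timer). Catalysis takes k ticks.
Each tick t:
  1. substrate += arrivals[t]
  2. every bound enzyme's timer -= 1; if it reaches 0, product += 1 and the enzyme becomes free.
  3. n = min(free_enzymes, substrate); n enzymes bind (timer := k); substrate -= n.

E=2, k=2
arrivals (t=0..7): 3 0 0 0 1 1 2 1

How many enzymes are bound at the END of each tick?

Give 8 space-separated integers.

Answer: 2 2 1 1 1 2 2 2

Derivation:
t=0: arr=3 -> substrate=1 bound=2 product=0
t=1: arr=0 -> substrate=1 bound=2 product=0
t=2: arr=0 -> substrate=0 bound=1 product=2
t=3: arr=0 -> substrate=0 bound=1 product=2
t=4: arr=1 -> substrate=0 bound=1 product=3
t=5: arr=1 -> substrate=0 bound=2 product=3
t=6: arr=2 -> substrate=1 bound=2 product=4
t=7: arr=1 -> substrate=1 bound=2 product=5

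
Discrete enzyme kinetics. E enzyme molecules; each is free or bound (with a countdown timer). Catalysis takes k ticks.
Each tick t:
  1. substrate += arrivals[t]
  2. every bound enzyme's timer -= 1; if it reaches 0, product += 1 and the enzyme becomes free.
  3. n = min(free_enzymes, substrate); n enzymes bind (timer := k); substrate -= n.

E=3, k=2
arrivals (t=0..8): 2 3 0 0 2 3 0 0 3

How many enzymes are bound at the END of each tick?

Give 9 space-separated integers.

Answer: 2 3 3 2 2 3 3 2 3

Derivation:
t=0: arr=2 -> substrate=0 bound=2 product=0
t=1: arr=3 -> substrate=2 bound=3 product=0
t=2: arr=0 -> substrate=0 bound=3 product=2
t=3: arr=0 -> substrate=0 bound=2 product=3
t=4: arr=2 -> substrate=0 bound=2 product=5
t=5: arr=3 -> substrate=2 bound=3 product=5
t=6: arr=0 -> substrate=0 bound=3 product=7
t=7: arr=0 -> substrate=0 bound=2 product=8
t=8: arr=3 -> substrate=0 bound=3 product=10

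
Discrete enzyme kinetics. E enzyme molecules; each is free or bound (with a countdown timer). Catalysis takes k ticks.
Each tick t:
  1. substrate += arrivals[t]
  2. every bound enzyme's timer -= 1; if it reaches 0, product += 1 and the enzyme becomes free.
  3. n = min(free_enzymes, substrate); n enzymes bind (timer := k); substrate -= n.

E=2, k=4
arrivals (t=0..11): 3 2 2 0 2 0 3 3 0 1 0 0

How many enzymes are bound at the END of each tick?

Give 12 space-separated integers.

Answer: 2 2 2 2 2 2 2 2 2 2 2 2

Derivation:
t=0: arr=3 -> substrate=1 bound=2 product=0
t=1: arr=2 -> substrate=3 bound=2 product=0
t=2: arr=2 -> substrate=5 bound=2 product=0
t=3: arr=0 -> substrate=5 bound=2 product=0
t=4: arr=2 -> substrate=5 bound=2 product=2
t=5: arr=0 -> substrate=5 bound=2 product=2
t=6: arr=3 -> substrate=8 bound=2 product=2
t=7: arr=3 -> substrate=11 bound=2 product=2
t=8: arr=0 -> substrate=9 bound=2 product=4
t=9: arr=1 -> substrate=10 bound=2 product=4
t=10: arr=0 -> substrate=10 bound=2 product=4
t=11: arr=0 -> substrate=10 bound=2 product=4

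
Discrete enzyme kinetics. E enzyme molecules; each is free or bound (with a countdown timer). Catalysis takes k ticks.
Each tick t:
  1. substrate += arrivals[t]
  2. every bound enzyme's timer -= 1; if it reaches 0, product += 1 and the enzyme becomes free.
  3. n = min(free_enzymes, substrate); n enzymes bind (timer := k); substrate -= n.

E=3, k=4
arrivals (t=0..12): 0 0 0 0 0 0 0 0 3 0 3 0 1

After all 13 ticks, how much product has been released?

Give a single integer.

t=0: arr=0 -> substrate=0 bound=0 product=0
t=1: arr=0 -> substrate=0 bound=0 product=0
t=2: arr=0 -> substrate=0 bound=0 product=0
t=3: arr=0 -> substrate=0 bound=0 product=0
t=4: arr=0 -> substrate=0 bound=0 product=0
t=5: arr=0 -> substrate=0 bound=0 product=0
t=6: arr=0 -> substrate=0 bound=0 product=0
t=7: arr=0 -> substrate=0 bound=0 product=0
t=8: arr=3 -> substrate=0 bound=3 product=0
t=9: arr=0 -> substrate=0 bound=3 product=0
t=10: arr=3 -> substrate=3 bound=3 product=0
t=11: arr=0 -> substrate=3 bound=3 product=0
t=12: arr=1 -> substrate=1 bound=3 product=3

Answer: 3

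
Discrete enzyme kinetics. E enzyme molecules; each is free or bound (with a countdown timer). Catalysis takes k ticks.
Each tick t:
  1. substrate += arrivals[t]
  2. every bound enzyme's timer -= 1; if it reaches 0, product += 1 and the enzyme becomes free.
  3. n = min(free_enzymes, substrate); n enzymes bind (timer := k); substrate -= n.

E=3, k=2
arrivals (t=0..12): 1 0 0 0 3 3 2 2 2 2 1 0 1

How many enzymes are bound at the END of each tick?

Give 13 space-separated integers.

Answer: 1 1 0 0 3 3 3 3 3 3 3 3 3

Derivation:
t=0: arr=1 -> substrate=0 bound=1 product=0
t=1: arr=0 -> substrate=0 bound=1 product=0
t=2: arr=0 -> substrate=0 bound=0 product=1
t=3: arr=0 -> substrate=0 bound=0 product=1
t=4: arr=3 -> substrate=0 bound=3 product=1
t=5: arr=3 -> substrate=3 bound=3 product=1
t=6: arr=2 -> substrate=2 bound=3 product=4
t=7: arr=2 -> substrate=4 bound=3 product=4
t=8: arr=2 -> substrate=3 bound=3 product=7
t=9: arr=2 -> substrate=5 bound=3 product=7
t=10: arr=1 -> substrate=3 bound=3 product=10
t=11: arr=0 -> substrate=3 bound=3 product=10
t=12: arr=1 -> substrate=1 bound=3 product=13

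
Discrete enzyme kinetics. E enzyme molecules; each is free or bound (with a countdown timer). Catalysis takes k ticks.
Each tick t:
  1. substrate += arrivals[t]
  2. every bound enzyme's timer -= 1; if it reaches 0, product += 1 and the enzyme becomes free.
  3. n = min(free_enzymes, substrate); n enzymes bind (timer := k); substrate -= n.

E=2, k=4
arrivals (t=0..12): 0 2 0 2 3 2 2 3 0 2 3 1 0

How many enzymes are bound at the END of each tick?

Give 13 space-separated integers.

t=0: arr=0 -> substrate=0 bound=0 product=0
t=1: arr=2 -> substrate=0 bound=2 product=0
t=2: arr=0 -> substrate=0 bound=2 product=0
t=3: arr=2 -> substrate=2 bound=2 product=0
t=4: arr=3 -> substrate=5 bound=2 product=0
t=5: arr=2 -> substrate=5 bound=2 product=2
t=6: arr=2 -> substrate=7 bound=2 product=2
t=7: arr=3 -> substrate=10 bound=2 product=2
t=8: arr=0 -> substrate=10 bound=2 product=2
t=9: arr=2 -> substrate=10 bound=2 product=4
t=10: arr=3 -> substrate=13 bound=2 product=4
t=11: arr=1 -> substrate=14 bound=2 product=4
t=12: arr=0 -> substrate=14 bound=2 product=4

Answer: 0 2 2 2 2 2 2 2 2 2 2 2 2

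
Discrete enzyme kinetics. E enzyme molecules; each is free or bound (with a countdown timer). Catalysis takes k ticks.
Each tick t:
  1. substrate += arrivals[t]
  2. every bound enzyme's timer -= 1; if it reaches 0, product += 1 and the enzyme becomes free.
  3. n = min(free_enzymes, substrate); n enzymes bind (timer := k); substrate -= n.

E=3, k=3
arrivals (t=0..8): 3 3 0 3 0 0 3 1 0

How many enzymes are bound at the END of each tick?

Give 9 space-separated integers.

t=0: arr=3 -> substrate=0 bound=3 product=0
t=1: arr=3 -> substrate=3 bound=3 product=0
t=2: arr=0 -> substrate=3 bound=3 product=0
t=3: arr=3 -> substrate=3 bound=3 product=3
t=4: arr=0 -> substrate=3 bound=3 product=3
t=5: arr=0 -> substrate=3 bound=3 product=3
t=6: arr=3 -> substrate=3 bound=3 product=6
t=7: arr=1 -> substrate=4 bound=3 product=6
t=8: arr=0 -> substrate=4 bound=3 product=6

Answer: 3 3 3 3 3 3 3 3 3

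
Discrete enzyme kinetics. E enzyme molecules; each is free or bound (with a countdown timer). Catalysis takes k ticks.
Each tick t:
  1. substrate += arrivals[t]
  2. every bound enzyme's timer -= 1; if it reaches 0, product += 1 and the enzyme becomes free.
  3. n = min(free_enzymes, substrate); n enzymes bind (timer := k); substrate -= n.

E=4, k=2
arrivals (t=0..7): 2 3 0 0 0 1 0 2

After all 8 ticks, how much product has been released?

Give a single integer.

Answer: 6

Derivation:
t=0: arr=2 -> substrate=0 bound=2 product=0
t=1: arr=3 -> substrate=1 bound=4 product=0
t=2: arr=0 -> substrate=0 bound=3 product=2
t=3: arr=0 -> substrate=0 bound=1 product=4
t=4: arr=0 -> substrate=0 bound=0 product=5
t=5: arr=1 -> substrate=0 bound=1 product=5
t=6: arr=0 -> substrate=0 bound=1 product=5
t=7: arr=2 -> substrate=0 bound=2 product=6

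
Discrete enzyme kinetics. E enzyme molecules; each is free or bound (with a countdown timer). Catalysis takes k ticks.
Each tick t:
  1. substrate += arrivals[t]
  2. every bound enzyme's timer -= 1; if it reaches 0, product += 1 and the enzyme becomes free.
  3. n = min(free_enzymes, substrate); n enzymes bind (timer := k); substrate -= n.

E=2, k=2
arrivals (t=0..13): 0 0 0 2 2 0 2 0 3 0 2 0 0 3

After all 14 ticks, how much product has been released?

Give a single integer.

Answer: 10

Derivation:
t=0: arr=0 -> substrate=0 bound=0 product=0
t=1: arr=0 -> substrate=0 bound=0 product=0
t=2: arr=0 -> substrate=0 bound=0 product=0
t=3: arr=2 -> substrate=0 bound=2 product=0
t=4: arr=2 -> substrate=2 bound=2 product=0
t=5: arr=0 -> substrate=0 bound=2 product=2
t=6: arr=2 -> substrate=2 bound=2 product=2
t=7: arr=0 -> substrate=0 bound=2 product=4
t=8: arr=3 -> substrate=3 bound=2 product=4
t=9: arr=0 -> substrate=1 bound=2 product=6
t=10: arr=2 -> substrate=3 bound=2 product=6
t=11: arr=0 -> substrate=1 bound=2 product=8
t=12: arr=0 -> substrate=1 bound=2 product=8
t=13: arr=3 -> substrate=2 bound=2 product=10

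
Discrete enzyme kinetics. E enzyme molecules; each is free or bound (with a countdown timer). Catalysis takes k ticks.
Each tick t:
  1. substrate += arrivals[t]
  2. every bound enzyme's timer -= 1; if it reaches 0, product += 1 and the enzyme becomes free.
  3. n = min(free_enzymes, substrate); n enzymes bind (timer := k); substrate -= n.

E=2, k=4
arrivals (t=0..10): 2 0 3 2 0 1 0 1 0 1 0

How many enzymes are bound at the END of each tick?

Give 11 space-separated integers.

t=0: arr=2 -> substrate=0 bound=2 product=0
t=1: arr=0 -> substrate=0 bound=2 product=0
t=2: arr=3 -> substrate=3 bound=2 product=0
t=3: arr=2 -> substrate=5 bound=2 product=0
t=4: arr=0 -> substrate=3 bound=2 product=2
t=5: arr=1 -> substrate=4 bound=2 product=2
t=6: arr=0 -> substrate=4 bound=2 product=2
t=7: arr=1 -> substrate=5 bound=2 product=2
t=8: arr=0 -> substrate=3 bound=2 product=4
t=9: arr=1 -> substrate=4 bound=2 product=4
t=10: arr=0 -> substrate=4 bound=2 product=4

Answer: 2 2 2 2 2 2 2 2 2 2 2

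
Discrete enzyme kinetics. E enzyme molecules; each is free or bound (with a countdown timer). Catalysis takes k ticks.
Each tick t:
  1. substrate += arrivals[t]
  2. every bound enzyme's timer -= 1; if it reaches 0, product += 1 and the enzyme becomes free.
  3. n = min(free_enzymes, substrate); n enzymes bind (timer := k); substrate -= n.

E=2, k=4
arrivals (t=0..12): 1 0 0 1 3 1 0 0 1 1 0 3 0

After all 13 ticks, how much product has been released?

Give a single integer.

t=0: arr=1 -> substrate=0 bound=1 product=0
t=1: arr=0 -> substrate=0 bound=1 product=0
t=2: arr=0 -> substrate=0 bound=1 product=0
t=3: arr=1 -> substrate=0 bound=2 product=0
t=4: arr=3 -> substrate=2 bound=2 product=1
t=5: arr=1 -> substrate=3 bound=2 product=1
t=6: arr=0 -> substrate=3 bound=2 product=1
t=7: arr=0 -> substrate=2 bound=2 product=2
t=8: arr=1 -> substrate=2 bound=2 product=3
t=9: arr=1 -> substrate=3 bound=2 product=3
t=10: arr=0 -> substrate=3 bound=2 product=3
t=11: arr=3 -> substrate=5 bound=2 product=4
t=12: arr=0 -> substrate=4 bound=2 product=5

Answer: 5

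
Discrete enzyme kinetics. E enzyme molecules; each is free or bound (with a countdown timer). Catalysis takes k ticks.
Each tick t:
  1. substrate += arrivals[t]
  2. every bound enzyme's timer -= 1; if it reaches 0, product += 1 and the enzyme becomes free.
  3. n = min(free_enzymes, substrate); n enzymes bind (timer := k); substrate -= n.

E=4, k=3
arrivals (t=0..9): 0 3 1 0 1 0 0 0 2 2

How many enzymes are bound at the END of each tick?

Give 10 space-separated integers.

t=0: arr=0 -> substrate=0 bound=0 product=0
t=1: arr=3 -> substrate=0 bound=3 product=0
t=2: arr=1 -> substrate=0 bound=4 product=0
t=3: arr=0 -> substrate=0 bound=4 product=0
t=4: arr=1 -> substrate=0 bound=2 product=3
t=5: arr=0 -> substrate=0 bound=1 product=4
t=6: arr=0 -> substrate=0 bound=1 product=4
t=7: arr=0 -> substrate=0 bound=0 product=5
t=8: arr=2 -> substrate=0 bound=2 product=5
t=9: arr=2 -> substrate=0 bound=4 product=5

Answer: 0 3 4 4 2 1 1 0 2 4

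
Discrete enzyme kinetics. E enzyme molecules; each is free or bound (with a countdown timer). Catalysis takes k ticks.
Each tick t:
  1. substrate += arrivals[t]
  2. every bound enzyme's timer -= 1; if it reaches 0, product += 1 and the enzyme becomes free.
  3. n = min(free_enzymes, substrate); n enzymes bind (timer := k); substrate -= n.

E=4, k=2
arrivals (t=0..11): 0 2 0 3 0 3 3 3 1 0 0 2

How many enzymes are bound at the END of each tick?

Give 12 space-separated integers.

Answer: 0 2 2 3 3 3 4 4 4 3 2 2

Derivation:
t=0: arr=0 -> substrate=0 bound=0 product=0
t=1: arr=2 -> substrate=0 bound=2 product=0
t=2: arr=0 -> substrate=0 bound=2 product=0
t=3: arr=3 -> substrate=0 bound=3 product=2
t=4: arr=0 -> substrate=0 bound=3 product=2
t=5: arr=3 -> substrate=0 bound=3 product=5
t=6: arr=3 -> substrate=2 bound=4 product=5
t=7: arr=3 -> substrate=2 bound=4 product=8
t=8: arr=1 -> substrate=2 bound=4 product=9
t=9: arr=0 -> substrate=0 bound=3 product=12
t=10: arr=0 -> substrate=0 bound=2 product=13
t=11: arr=2 -> substrate=0 bound=2 product=15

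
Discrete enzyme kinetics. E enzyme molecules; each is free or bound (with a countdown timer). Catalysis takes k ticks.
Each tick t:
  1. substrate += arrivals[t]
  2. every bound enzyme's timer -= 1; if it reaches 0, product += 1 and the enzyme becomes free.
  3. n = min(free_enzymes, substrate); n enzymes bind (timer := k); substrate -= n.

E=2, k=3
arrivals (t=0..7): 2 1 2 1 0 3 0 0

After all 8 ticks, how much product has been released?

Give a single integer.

Answer: 4

Derivation:
t=0: arr=2 -> substrate=0 bound=2 product=0
t=1: arr=1 -> substrate=1 bound=2 product=0
t=2: arr=2 -> substrate=3 bound=2 product=0
t=3: arr=1 -> substrate=2 bound=2 product=2
t=4: arr=0 -> substrate=2 bound=2 product=2
t=5: arr=3 -> substrate=5 bound=2 product=2
t=6: arr=0 -> substrate=3 bound=2 product=4
t=7: arr=0 -> substrate=3 bound=2 product=4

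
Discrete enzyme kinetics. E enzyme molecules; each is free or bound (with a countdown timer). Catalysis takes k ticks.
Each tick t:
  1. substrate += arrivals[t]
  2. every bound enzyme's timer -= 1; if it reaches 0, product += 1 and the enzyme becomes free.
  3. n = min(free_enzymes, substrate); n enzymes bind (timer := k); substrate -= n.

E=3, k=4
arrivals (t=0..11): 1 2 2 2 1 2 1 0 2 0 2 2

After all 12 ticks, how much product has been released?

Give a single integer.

Answer: 6

Derivation:
t=0: arr=1 -> substrate=0 bound=1 product=0
t=1: arr=2 -> substrate=0 bound=3 product=0
t=2: arr=2 -> substrate=2 bound=3 product=0
t=3: arr=2 -> substrate=4 bound=3 product=0
t=4: arr=1 -> substrate=4 bound=3 product=1
t=5: arr=2 -> substrate=4 bound=3 product=3
t=6: arr=1 -> substrate=5 bound=3 product=3
t=7: arr=0 -> substrate=5 bound=3 product=3
t=8: arr=2 -> substrate=6 bound=3 product=4
t=9: arr=0 -> substrate=4 bound=3 product=6
t=10: arr=2 -> substrate=6 bound=3 product=6
t=11: arr=2 -> substrate=8 bound=3 product=6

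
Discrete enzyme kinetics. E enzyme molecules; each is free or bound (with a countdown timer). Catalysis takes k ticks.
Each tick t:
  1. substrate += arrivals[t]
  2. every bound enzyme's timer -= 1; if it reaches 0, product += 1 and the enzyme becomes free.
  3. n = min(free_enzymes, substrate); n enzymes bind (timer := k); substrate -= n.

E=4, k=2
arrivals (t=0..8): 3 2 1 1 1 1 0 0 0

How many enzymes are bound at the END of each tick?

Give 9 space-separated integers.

t=0: arr=3 -> substrate=0 bound=3 product=0
t=1: arr=2 -> substrate=1 bound=4 product=0
t=2: arr=1 -> substrate=0 bound=3 product=3
t=3: arr=1 -> substrate=0 bound=3 product=4
t=4: arr=1 -> substrate=0 bound=2 product=6
t=5: arr=1 -> substrate=0 bound=2 product=7
t=6: arr=0 -> substrate=0 bound=1 product=8
t=7: arr=0 -> substrate=0 bound=0 product=9
t=8: arr=0 -> substrate=0 bound=0 product=9

Answer: 3 4 3 3 2 2 1 0 0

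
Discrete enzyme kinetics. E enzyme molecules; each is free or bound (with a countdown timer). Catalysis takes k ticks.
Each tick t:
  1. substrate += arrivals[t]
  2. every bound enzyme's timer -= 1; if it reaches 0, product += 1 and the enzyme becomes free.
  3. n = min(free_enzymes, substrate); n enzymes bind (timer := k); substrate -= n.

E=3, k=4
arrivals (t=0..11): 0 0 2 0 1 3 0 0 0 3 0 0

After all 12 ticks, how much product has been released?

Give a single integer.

Answer: 5

Derivation:
t=0: arr=0 -> substrate=0 bound=0 product=0
t=1: arr=0 -> substrate=0 bound=0 product=0
t=2: arr=2 -> substrate=0 bound=2 product=0
t=3: arr=0 -> substrate=0 bound=2 product=0
t=4: arr=1 -> substrate=0 bound=3 product=0
t=5: arr=3 -> substrate=3 bound=3 product=0
t=6: arr=0 -> substrate=1 bound=3 product=2
t=7: arr=0 -> substrate=1 bound=3 product=2
t=8: arr=0 -> substrate=0 bound=3 product=3
t=9: arr=3 -> substrate=3 bound=3 product=3
t=10: arr=0 -> substrate=1 bound=3 product=5
t=11: arr=0 -> substrate=1 bound=3 product=5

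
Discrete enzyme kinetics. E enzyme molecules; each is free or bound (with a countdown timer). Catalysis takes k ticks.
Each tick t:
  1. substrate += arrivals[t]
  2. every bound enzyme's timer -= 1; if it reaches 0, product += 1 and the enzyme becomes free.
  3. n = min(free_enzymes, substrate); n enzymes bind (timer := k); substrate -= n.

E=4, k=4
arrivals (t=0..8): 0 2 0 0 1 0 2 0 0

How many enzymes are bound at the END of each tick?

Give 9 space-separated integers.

t=0: arr=0 -> substrate=0 bound=0 product=0
t=1: arr=2 -> substrate=0 bound=2 product=0
t=2: arr=0 -> substrate=0 bound=2 product=0
t=3: arr=0 -> substrate=0 bound=2 product=0
t=4: arr=1 -> substrate=0 bound=3 product=0
t=5: arr=0 -> substrate=0 bound=1 product=2
t=6: arr=2 -> substrate=0 bound=3 product=2
t=7: arr=0 -> substrate=0 bound=3 product=2
t=8: arr=0 -> substrate=0 bound=2 product=3

Answer: 0 2 2 2 3 1 3 3 2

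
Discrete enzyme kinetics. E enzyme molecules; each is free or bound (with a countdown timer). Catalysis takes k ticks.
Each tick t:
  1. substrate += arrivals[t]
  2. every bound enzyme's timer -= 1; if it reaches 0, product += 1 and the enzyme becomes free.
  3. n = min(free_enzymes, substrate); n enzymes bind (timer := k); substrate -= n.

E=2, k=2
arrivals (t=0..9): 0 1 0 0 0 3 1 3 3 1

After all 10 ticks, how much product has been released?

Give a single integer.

t=0: arr=0 -> substrate=0 bound=0 product=0
t=1: arr=1 -> substrate=0 bound=1 product=0
t=2: arr=0 -> substrate=0 bound=1 product=0
t=3: arr=0 -> substrate=0 bound=0 product=1
t=4: arr=0 -> substrate=0 bound=0 product=1
t=5: arr=3 -> substrate=1 bound=2 product=1
t=6: arr=1 -> substrate=2 bound=2 product=1
t=7: arr=3 -> substrate=3 bound=2 product=3
t=8: arr=3 -> substrate=6 bound=2 product=3
t=9: arr=1 -> substrate=5 bound=2 product=5

Answer: 5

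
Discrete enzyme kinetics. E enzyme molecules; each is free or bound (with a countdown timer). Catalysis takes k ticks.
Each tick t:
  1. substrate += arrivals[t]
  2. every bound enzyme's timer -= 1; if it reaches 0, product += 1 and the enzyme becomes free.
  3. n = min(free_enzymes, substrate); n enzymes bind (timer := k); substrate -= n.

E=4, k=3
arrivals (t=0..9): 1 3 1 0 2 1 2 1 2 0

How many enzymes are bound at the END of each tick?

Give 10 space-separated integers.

t=0: arr=1 -> substrate=0 bound=1 product=0
t=1: arr=3 -> substrate=0 bound=4 product=0
t=2: arr=1 -> substrate=1 bound=4 product=0
t=3: arr=0 -> substrate=0 bound=4 product=1
t=4: arr=2 -> substrate=0 bound=3 product=4
t=5: arr=1 -> substrate=0 bound=4 product=4
t=6: arr=2 -> substrate=1 bound=4 product=5
t=7: arr=1 -> substrate=0 bound=4 product=7
t=8: arr=2 -> substrate=1 bound=4 product=8
t=9: arr=0 -> substrate=0 bound=4 product=9

Answer: 1 4 4 4 3 4 4 4 4 4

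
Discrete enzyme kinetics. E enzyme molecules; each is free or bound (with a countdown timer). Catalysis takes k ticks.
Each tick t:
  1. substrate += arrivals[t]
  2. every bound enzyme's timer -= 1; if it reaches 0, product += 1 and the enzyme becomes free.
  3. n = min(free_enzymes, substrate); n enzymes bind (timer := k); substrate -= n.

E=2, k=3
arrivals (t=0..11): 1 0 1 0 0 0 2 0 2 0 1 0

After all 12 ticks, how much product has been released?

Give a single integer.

t=0: arr=1 -> substrate=0 bound=1 product=0
t=1: arr=0 -> substrate=0 bound=1 product=0
t=2: arr=1 -> substrate=0 bound=2 product=0
t=3: arr=0 -> substrate=0 bound=1 product=1
t=4: arr=0 -> substrate=0 bound=1 product=1
t=5: arr=0 -> substrate=0 bound=0 product=2
t=6: arr=2 -> substrate=0 bound=2 product=2
t=7: arr=0 -> substrate=0 bound=2 product=2
t=8: arr=2 -> substrate=2 bound=2 product=2
t=9: arr=0 -> substrate=0 bound=2 product=4
t=10: arr=1 -> substrate=1 bound=2 product=4
t=11: arr=0 -> substrate=1 bound=2 product=4

Answer: 4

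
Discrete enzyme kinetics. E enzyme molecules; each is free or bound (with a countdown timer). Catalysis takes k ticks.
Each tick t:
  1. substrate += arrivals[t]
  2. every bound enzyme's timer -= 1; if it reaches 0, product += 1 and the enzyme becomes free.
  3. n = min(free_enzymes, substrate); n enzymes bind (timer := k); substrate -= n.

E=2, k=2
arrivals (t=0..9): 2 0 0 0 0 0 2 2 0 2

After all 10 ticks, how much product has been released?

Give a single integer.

t=0: arr=2 -> substrate=0 bound=2 product=0
t=1: arr=0 -> substrate=0 bound=2 product=0
t=2: arr=0 -> substrate=0 bound=0 product=2
t=3: arr=0 -> substrate=0 bound=0 product=2
t=4: arr=0 -> substrate=0 bound=0 product=2
t=5: arr=0 -> substrate=0 bound=0 product=2
t=6: arr=2 -> substrate=0 bound=2 product=2
t=7: arr=2 -> substrate=2 bound=2 product=2
t=8: arr=0 -> substrate=0 bound=2 product=4
t=9: arr=2 -> substrate=2 bound=2 product=4

Answer: 4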